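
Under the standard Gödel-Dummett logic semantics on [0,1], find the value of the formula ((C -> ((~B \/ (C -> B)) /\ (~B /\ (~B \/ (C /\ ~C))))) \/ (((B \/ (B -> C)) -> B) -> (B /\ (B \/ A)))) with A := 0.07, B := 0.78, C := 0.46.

0.78

~B: Gödel ¬ of 0.78 = 0 (operand ≠ 0)
(C -> B): 0.46 ≤ 0.78, so result = 1
(~B \/ (C -> B)) = max(0, 1) = 1
~B: Gödel ¬ of 0.78 = 0 (operand ≠ 0)
~B: Gödel ¬ of 0.78 = 0 (operand ≠ 0)
~C: Gödel ¬ of 0.46 = 0 (operand ≠ 0)
(C /\ ~C) = min(0.46, 0) = 0
(~B \/ (C /\ ~C)) = max(0, 0) = 0
(~B /\ (~B \/ (C /\ ~C))) = min(0, 0) = 0
((~B \/ (C -> B)) /\ (~B /\ (~B \/ (C /\ ~C)))) = min(1, 0) = 0
(C -> ((~B \/ (C -> B)) /\ (~B /\ (~B \/ (C /\ ~C))))): 0.46 > 0, so result = 0
(B -> C): 0.78 > 0.46, so result = 0.46
(B \/ (B -> C)) = max(0.78, 0.46) = 0.78
((B \/ (B -> C)) -> B): 0.78 ≤ 0.78, so result = 1
(B \/ A) = max(0.78, 0.07) = 0.78
(B /\ (B \/ A)) = min(0.78, 0.78) = 0.78
(((B \/ (B -> C)) -> B) -> (B /\ (B \/ A))): 1 > 0.78, so result = 0.78
((C -> ((~B \/ (C -> B)) /\ (~B /\ (~B \/ (C /\ ~C))))) \/ (((B \/ (B -> C)) -> B) -> (B /\ (B \/ A)))) = max(0, 0.78) = 0.78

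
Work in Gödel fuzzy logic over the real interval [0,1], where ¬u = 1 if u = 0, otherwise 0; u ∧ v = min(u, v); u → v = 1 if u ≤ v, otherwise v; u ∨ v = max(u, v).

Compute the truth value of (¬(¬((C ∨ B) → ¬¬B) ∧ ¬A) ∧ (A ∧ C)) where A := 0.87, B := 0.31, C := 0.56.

0.56

(C ∨ B) = max(0.56, 0.31) = 0.56
¬B: Gödel ¬ of 0.31 = 0 (operand ≠ 0)
¬¬B: Gödel ¬ of 0 = 1 (operand is 0)
((C ∨ B) → ¬¬B): 0.56 ≤ 1, so result = 1
¬((C ∨ B) → ¬¬B): Gödel ¬ of 1 = 0 (operand ≠ 0)
¬A: Gödel ¬ of 0.87 = 0 (operand ≠ 0)
(¬((C ∨ B) → ¬¬B) ∧ ¬A) = min(0, 0) = 0
¬(¬((C ∨ B) → ¬¬B) ∧ ¬A): Gödel ¬ of 0 = 1 (operand is 0)
(A ∧ C) = min(0.87, 0.56) = 0.56
(¬(¬((C ∨ B) → ¬¬B) ∧ ¬A) ∧ (A ∧ C)) = min(1, 0.56) = 0.56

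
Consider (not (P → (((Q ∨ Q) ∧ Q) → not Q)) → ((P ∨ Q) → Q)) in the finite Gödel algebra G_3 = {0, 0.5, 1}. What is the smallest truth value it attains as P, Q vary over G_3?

The minimum is attained at P = 1, Q = 0.5:
  (Q ∨ Q) = max(0.5, 0.5) = 0.5
  ((Q ∨ Q) ∧ Q) = min(0.5, 0.5) = 0.5
  not Q: Gödel ¬ of 0.5 = 0 (operand ≠ 0)
  (((Q ∨ Q) ∧ Q) → not Q): 0.5 > 0, so result = 0
  (P → (((Q ∨ Q) ∧ Q) → not Q)): 1 > 0, so result = 0
  not (P → (((Q ∨ Q) ∧ Q) → not Q)): Gödel ¬ of 0 = 1 (operand is 0)
  (P ∨ Q) = max(1, 0.5) = 1
  ((P ∨ Q) → Q): 1 > 0.5, so result = 0.5
  (not (P → (((Q ∨ Q) ∧ Q) → not Q)) → ((P ∨ Q) → Q)): 1 > 0.5, so result = 0.5
Checking all 9 assignments confirms none give a value below 0.50.

0.50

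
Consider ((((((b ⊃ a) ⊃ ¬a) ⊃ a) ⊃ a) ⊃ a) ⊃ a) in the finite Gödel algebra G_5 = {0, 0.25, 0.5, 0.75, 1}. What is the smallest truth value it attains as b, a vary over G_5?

0.25

The minimum is attained at b = 0, a = 0.25:
  (b ⊃ a): 0 ≤ 0.25, so result = 1
  ¬a: Gödel ¬ of 0.25 = 0 (operand ≠ 0)
  ((b ⊃ a) ⊃ ¬a): 1 > 0, so result = 0
  (((b ⊃ a) ⊃ ¬a) ⊃ a): 0 ≤ 0.25, so result = 1
  ((((b ⊃ a) ⊃ ¬a) ⊃ a) ⊃ a): 1 > 0.25, so result = 0.25
  (((((b ⊃ a) ⊃ ¬a) ⊃ a) ⊃ a) ⊃ a): 0.25 ≤ 0.25, so result = 1
  ((((((b ⊃ a) ⊃ ¬a) ⊃ a) ⊃ a) ⊃ a) ⊃ a): 1 > 0.25, so result = 0.25
Checking all 25 assignments confirms none give a value below 0.25.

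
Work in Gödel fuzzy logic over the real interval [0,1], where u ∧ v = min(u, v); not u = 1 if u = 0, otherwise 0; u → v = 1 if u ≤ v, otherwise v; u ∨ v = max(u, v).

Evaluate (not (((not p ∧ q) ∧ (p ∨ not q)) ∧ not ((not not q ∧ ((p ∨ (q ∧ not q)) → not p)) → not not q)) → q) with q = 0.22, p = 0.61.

0.22

not p: Gödel ¬ of 0.61 = 0 (operand ≠ 0)
(not p ∧ q) = min(0, 0.22) = 0
not q: Gödel ¬ of 0.22 = 0 (operand ≠ 0)
(p ∨ not q) = max(0.61, 0) = 0.61
((not p ∧ q) ∧ (p ∨ not q)) = min(0, 0.61) = 0
not q: Gödel ¬ of 0.22 = 0 (operand ≠ 0)
not not q: Gödel ¬ of 0 = 1 (operand is 0)
not q: Gödel ¬ of 0.22 = 0 (operand ≠ 0)
(q ∧ not q) = min(0.22, 0) = 0
(p ∨ (q ∧ not q)) = max(0.61, 0) = 0.61
not p: Gödel ¬ of 0.61 = 0 (operand ≠ 0)
((p ∨ (q ∧ not q)) → not p): 0.61 > 0, so result = 0
(not not q ∧ ((p ∨ (q ∧ not q)) → not p)) = min(1, 0) = 0
not q: Gödel ¬ of 0.22 = 0 (operand ≠ 0)
not not q: Gödel ¬ of 0 = 1 (operand is 0)
((not not q ∧ ((p ∨ (q ∧ not q)) → not p)) → not not q): 0 ≤ 1, so result = 1
not ((not not q ∧ ((p ∨ (q ∧ not q)) → not p)) → not not q): Gödel ¬ of 1 = 0 (operand ≠ 0)
(((not p ∧ q) ∧ (p ∨ not q)) ∧ not ((not not q ∧ ((p ∨ (q ∧ not q)) → not p)) → not not q)) = min(0, 0) = 0
not (((not p ∧ q) ∧ (p ∨ not q)) ∧ not ((not not q ∧ ((p ∨ (q ∧ not q)) → not p)) → not not q)): Gödel ¬ of 0 = 1 (operand is 0)
(not (((not p ∧ q) ∧ (p ∨ not q)) ∧ not ((not not q ∧ ((p ∨ (q ∧ not q)) → not p)) → not not q)) → q): 1 > 0.22, so result = 0.22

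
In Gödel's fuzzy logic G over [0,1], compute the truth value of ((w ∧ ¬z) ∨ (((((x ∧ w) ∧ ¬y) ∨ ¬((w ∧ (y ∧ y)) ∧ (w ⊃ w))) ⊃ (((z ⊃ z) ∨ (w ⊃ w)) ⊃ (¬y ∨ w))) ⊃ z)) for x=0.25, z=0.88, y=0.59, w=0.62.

¬z: Gödel ¬ of 0.88 = 0 (operand ≠ 0)
(w ∧ ¬z) = min(0.62, 0) = 0
(x ∧ w) = min(0.25, 0.62) = 0.25
¬y: Gödel ¬ of 0.59 = 0 (operand ≠ 0)
((x ∧ w) ∧ ¬y) = min(0.25, 0) = 0
(y ∧ y) = min(0.59, 0.59) = 0.59
(w ∧ (y ∧ y)) = min(0.62, 0.59) = 0.59
(w ⊃ w): 0.62 ≤ 0.62, so result = 1
((w ∧ (y ∧ y)) ∧ (w ⊃ w)) = min(0.59, 1) = 0.59
¬((w ∧ (y ∧ y)) ∧ (w ⊃ w)): Gödel ¬ of 0.59 = 0 (operand ≠ 0)
(((x ∧ w) ∧ ¬y) ∨ ¬((w ∧ (y ∧ y)) ∧ (w ⊃ w))) = max(0, 0) = 0
(z ⊃ z): 0.88 ≤ 0.88, so result = 1
(w ⊃ w): 0.62 ≤ 0.62, so result = 1
((z ⊃ z) ∨ (w ⊃ w)) = max(1, 1) = 1
¬y: Gödel ¬ of 0.59 = 0 (operand ≠ 0)
(¬y ∨ w) = max(0, 0.62) = 0.62
(((z ⊃ z) ∨ (w ⊃ w)) ⊃ (¬y ∨ w)): 1 > 0.62, so result = 0.62
((((x ∧ w) ∧ ¬y) ∨ ¬((w ∧ (y ∧ y)) ∧ (w ⊃ w))) ⊃ (((z ⊃ z) ∨ (w ⊃ w)) ⊃ (¬y ∨ w))): 0 ≤ 0.62, so result = 1
(((((x ∧ w) ∧ ¬y) ∨ ¬((w ∧ (y ∧ y)) ∧ (w ⊃ w))) ⊃ (((z ⊃ z) ∨ (w ⊃ w)) ⊃ (¬y ∨ w))) ⊃ z): 1 > 0.88, so result = 0.88
((w ∧ ¬z) ∨ (((((x ∧ w) ∧ ¬y) ∨ ¬((w ∧ (y ∧ y)) ∧ (w ⊃ w))) ⊃ (((z ⊃ z) ∨ (w ⊃ w)) ⊃ (¬y ∨ w))) ⊃ z)) = max(0, 0.88) = 0.88

0.88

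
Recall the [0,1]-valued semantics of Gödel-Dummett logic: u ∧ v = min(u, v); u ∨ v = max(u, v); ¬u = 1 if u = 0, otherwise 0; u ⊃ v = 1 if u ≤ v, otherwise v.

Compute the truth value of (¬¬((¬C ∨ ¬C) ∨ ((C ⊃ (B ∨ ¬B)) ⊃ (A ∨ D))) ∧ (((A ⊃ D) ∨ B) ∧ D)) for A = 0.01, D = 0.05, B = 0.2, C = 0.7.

¬C: Gödel ¬ of 0.7 = 0 (operand ≠ 0)
¬C: Gödel ¬ of 0.7 = 0 (operand ≠ 0)
(¬C ∨ ¬C) = max(0, 0) = 0
¬B: Gödel ¬ of 0.2 = 0 (operand ≠ 0)
(B ∨ ¬B) = max(0.2, 0) = 0.2
(C ⊃ (B ∨ ¬B)): 0.7 > 0.2, so result = 0.2
(A ∨ D) = max(0.01, 0.05) = 0.05
((C ⊃ (B ∨ ¬B)) ⊃ (A ∨ D)): 0.2 > 0.05, so result = 0.05
((¬C ∨ ¬C) ∨ ((C ⊃ (B ∨ ¬B)) ⊃ (A ∨ D))) = max(0, 0.05) = 0.05
¬((¬C ∨ ¬C) ∨ ((C ⊃ (B ∨ ¬B)) ⊃ (A ∨ D))): Gödel ¬ of 0.05 = 0 (operand ≠ 0)
¬¬((¬C ∨ ¬C) ∨ ((C ⊃ (B ∨ ¬B)) ⊃ (A ∨ D))): Gödel ¬ of 0 = 1 (operand is 0)
(A ⊃ D): 0.01 ≤ 0.05, so result = 1
((A ⊃ D) ∨ B) = max(1, 0.2) = 1
(((A ⊃ D) ∨ B) ∧ D) = min(1, 0.05) = 0.05
(¬¬((¬C ∨ ¬C) ∨ ((C ⊃ (B ∨ ¬B)) ⊃ (A ∨ D))) ∧ (((A ⊃ D) ∨ B) ∧ D)) = min(1, 0.05) = 0.05

0.05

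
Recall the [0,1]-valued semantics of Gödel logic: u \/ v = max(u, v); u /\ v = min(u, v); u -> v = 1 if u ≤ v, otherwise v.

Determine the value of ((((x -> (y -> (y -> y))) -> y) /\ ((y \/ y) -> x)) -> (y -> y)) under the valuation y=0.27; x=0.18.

(y -> y): 0.27 ≤ 0.27, so result = 1
(y -> (y -> y)): 0.27 ≤ 1, so result = 1
(x -> (y -> (y -> y))): 0.18 ≤ 1, so result = 1
((x -> (y -> (y -> y))) -> y): 1 > 0.27, so result = 0.27
(y \/ y) = max(0.27, 0.27) = 0.27
((y \/ y) -> x): 0.27 > 0.18, so result = 0.18
(((x -> (y -> (y -> y))) -> y) /\ ((y \/ y) -> x)) = min(0.27, 0.18) = 0.18
(y -> y): 0.27 ≤ 0.27, so result = 1
((((x -> (y -> (y -> y))) -> y) /\ ((y \/ y) -> x)) -> (y -> y)): 0.18 ≤ 1, so result = 1

1.00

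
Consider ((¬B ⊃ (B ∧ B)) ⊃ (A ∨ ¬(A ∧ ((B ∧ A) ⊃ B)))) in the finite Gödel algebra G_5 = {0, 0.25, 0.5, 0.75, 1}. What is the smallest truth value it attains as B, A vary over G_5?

The minimum is attained at B = 0.25, A = 0.25:
  ¬B: Gödel ¬ of 0.25 = 0 (operand ≠ 0)
  (B ∧ B) = min(0.25, 0.25) = 0.25
  (¬B ⊃ (B ∧ B)): 0 ≤ 0.25, so result = 1
  (B ∧ A) = min(0.25, 0.25) = 0.25
  ((B ∧ A) ⊃ B): 0.25 ≤ 0.25, so result = 1
  (A ∧ ((B ∧ A) ⊃ B)) = min(0.25, 1) = 0.25
  ¬(A ∧ ((B ∧ A) ⊃ B)): Gödel ¬ of 0.25 = 0 (operand ≠ 0)
  (A ∨ ¬(A ∧ ((B ∧ A) ⊃ B))) = max(0.25, 0) = 0.25
  ((¬B ⊃ (B ∧ B)) ⊃ (A ∨ ¬(A ∧ ((B ∧ A) ⊃ B)))): 1 > 0.25, so result = 0.25
Checking all 25 assignments confirms none give a value below 0.25.

0.25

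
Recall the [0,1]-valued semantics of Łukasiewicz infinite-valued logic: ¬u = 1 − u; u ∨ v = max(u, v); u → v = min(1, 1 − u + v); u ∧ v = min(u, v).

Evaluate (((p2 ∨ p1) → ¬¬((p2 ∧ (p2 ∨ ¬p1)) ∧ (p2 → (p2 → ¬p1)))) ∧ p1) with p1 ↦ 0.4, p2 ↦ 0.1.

0.40

(p2 ∨ p1) = max(0.1, 0.4) = 0.4
¬p1: Łukasiewicz ¬ gives 1 − 0.4 = 0.6
(p2 ∨ ¬p1) = max(0.1, 0.6) = 0.6
(p2 ∧ (p2 ∨ ¬p1)) = min(0.1, 0.6) = 0.1
¬p1: Łukasiewicz ¬ gives 1 − 0.4 = 0.6
(p2 → ¬p1): min(1, 1 − 0.1 + 0.6) = 1
(p2 → (p2 → ¬p1)): min(1, 1 − 0.1 + 1) = 1
((p2 ∧ (p2 ∨ ¬p1)) ∧ (p2 → (p2 → ¬p1))) = min(0.1, 1) = 0.1
¬((p2 ∧ (p2 ∨ ¬p1)) ∧ (p2 → (p2 → ¬p1))): Łukasiewicz ¬ gives 1 − 0.1 = 0.9
¬¬((p2 ∧ (p2 ∨ ¬p1)) ∧ (p2 → (p2 → ¬p1))): Łukasiewicz ¬ gives 1 − 0.9 = 0.1
((p2 ∨ p1) → ¬¬((p2 ∧ (p2 ∨ ¬p1)) ∧ (p2 → (p2 → ¬p1)))): min(1, 1 − 0.4 + 0.1) = 0.7
(((p2 ∨ p1) → ¬¬((p2 ∧ (p2 ∨ ¬p1)) ∧ (p2 → (p2 → ¬p1)))) ∧ p1) = min(0.7, 0.4) = 0.4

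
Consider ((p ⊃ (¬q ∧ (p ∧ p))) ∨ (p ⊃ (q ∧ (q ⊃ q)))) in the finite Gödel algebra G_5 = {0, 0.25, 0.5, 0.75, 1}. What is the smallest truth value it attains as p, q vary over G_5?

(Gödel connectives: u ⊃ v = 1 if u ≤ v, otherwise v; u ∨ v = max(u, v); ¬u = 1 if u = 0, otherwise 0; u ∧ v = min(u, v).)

The minimum is attained at p = 0.5, q = 0.25:
  ¬q: Gödel ¬ of 0.25 = 0 (operand ≠ 0)
  (p ∧ p) = min(0.5, 0.5) = 0.5
  (¬q ∧ (p ∧ p)) = min(0, 0.5) = 0
  (p ⊃ (¬q ∧ (p ∧ p))): 0.5 > 0, so result = 0
  (q ⊃ q): 0.25 ≤ 0.25, so result = 1
  (q ∧ (q ⊃ q)) = min(0.25, 1) = 0.25
  (p ⊃ (q ∧ (q ⊃ q))): 0.5 > 0.25, so result = 0.25
  ((p ⊃ (¬q ∧ (p ∧ p))) ∨ (p ⊃ (q ∧ (q ⊃ q)))) = max(0, 0.25) = 0.25
Checking all 25 assignments confirms none give a value below 0.25.

0.25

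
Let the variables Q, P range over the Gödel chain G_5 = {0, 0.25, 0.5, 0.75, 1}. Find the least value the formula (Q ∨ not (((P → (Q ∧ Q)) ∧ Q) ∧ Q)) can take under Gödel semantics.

0.25

The minimum is attained at Q = 0.25, P = 0:
  (Q ∧ Q) = min(0.25, 0.25) = 0.25
  (P → (Q ∧ Q)): 0 ≤ 0.25, so result = 1
  ((P → (Q ∧ Q)) ∧ Q) = min(1, 0.25) = 0.25
  (((P → (Q ∧ Q)) ∧ Q) ∧ Q) = min(0.25, 0.25) = 0.25
  not (((P → (Q ∧ Q)) ∧ Q) ∧ Q): Gödel ¬ of 0.25 = 0 (operand ≠ 0)
  (Q ∨ not (((P → (Q ∧ Q)) ∧ Q) ∧ Q)) = max(0.25, 0) = 0.25
Checking all 25 assignments confirms none give a value below 0.25.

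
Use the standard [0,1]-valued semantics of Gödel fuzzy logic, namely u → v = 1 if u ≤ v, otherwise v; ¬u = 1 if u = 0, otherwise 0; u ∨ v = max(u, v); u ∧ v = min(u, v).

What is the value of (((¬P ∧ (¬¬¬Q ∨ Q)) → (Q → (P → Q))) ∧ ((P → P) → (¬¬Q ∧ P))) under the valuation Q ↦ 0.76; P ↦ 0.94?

0.94

¬P: Gödel ¬ of 0.94 = 0 (operand ≠ 0)
¬Q: Gödel ¬ of 0.76 = 0 (operand ≠ 0)
¬¬Q: Gödel ¬ of 0 = 1 (operand is 0)
¬¬¬Q: Gödel ¬ of 1 = 0 (operand ≠ 0)
(¬¬¬Q ∨ Q) = max(0, 0.76) = 0.76
(¬P ∧ (¬¬¬Q ∨ Q)) = min(0, 0.76) = 0
(P → Q): 0.94 > 0.76, so result = 0.76
(Q → (P → Q)): 0.76 ≤ 0.76, so result = 1
((¬P ∧ (¬¬¬Q ∨ Q)) → (Q → (P → Q))): 0 ≤ 1, so result = 1
(P → P): 0.94 ≤ 0.94, so result = 1
¬Q: Gödel ¬ of 0.76 = 0 (operand ≠ 0)
¬¬Q: Gödel ¬ of 0 = 1 (operand is 0)
(¬¬Q ∧ P) = min(1, 0.94) = 0.94
((P → P) → (¬¬Q ∧ P)): 1 > 0.94, so result = 0.94
(((¬P ∧ (¬¬¬Q ∨ Q)) → (Q → (P → Q))) ∧ ((P → P) → (¬¬Q ∧ P))) = min(1, 0.94) = 0.94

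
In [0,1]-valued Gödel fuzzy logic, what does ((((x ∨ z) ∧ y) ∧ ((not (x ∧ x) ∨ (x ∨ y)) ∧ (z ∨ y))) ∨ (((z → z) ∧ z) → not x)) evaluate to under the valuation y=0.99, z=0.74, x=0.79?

(x ∨ z) = max(0.79, 0.74) = 0.79
((x ∨ z) ∧ y) = min(0.79, 0.99) = 0.79
(x ∧ x) = min(0.79, 0.79) = 0.79
not (x ∧ x): Gödel ¬ of 0.79 = 0 (operand ≠ 0)
(x ∨ y) = max(0.79, 0.99) = 0.99
(not (x ∧ x) ∨ (x ∨ y)) = max(0, 0.99) = 0.99
(z ∨ y) = max(0.74, 0.99) = 0.99
((not (x ∧ x) ∨ (x ∨ y)) ∧ (z ∨ y)) = min(0.99, 0.99) = 0.99
(((x ∨ z) ∧ y) ∧ ((not (x ∧ x) ∨ (x ∨ y)) ∧ (z ∨ y))) = min(0.79, 0.99) = 0.79
(z → z): 0.74 ≤ 0.74, so result = 1
((z → z) ∧ z) = min(1, 0.74) = 0.74
not x: Gödel ¬ of 0.79 = 0 (operand ≠ 0)
(((z → z) ∧ z) → not x): 0.74 > 0, so result = 0
((((x ∨ z) ∧ y) ∧ ((not (x ∧ x) ∨ (x ∨ y)) ∧ (z ∨ y))) ∨ (((z → z) ∧ z) → not x)) = max(0.79, 0) = 0.79

0.79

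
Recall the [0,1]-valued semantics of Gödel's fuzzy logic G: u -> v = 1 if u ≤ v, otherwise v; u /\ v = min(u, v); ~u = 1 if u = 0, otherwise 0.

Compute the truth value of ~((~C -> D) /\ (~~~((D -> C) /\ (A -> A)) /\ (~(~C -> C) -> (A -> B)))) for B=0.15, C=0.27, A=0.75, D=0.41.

1.00

~C: Gödel ¬ of 0.27 = 0 (operand ≠ 0)
(~C -> D): 0 ≤ 0.41, so result = 1
(D -> C): 0.41 > 0.27, so result = 0.27
(A -> A): 0.75 ≤ 0.75, so result = 1
((D -> C) /\ (A -> A)) = min(0.27, 1) = 0.27
~((D -> C) /\ (A -> A)): Gödel ¬ of 0.27 = 0 (operand ≠ 0)
~~((D -> C) /\ (A -> A)): Gödel ¬ of 0 = 1 (operand is 0)
~~~((D -> C) /\ (A -> A)): Gödel ¬ of 1 = 0 (operand ≠ 0)
~C: Gödel ¬ of 0.27 = 0 (operand ≠ 0)
(~C -> C): 0 ≤ 0.27, so result = 1
~(~C -> C): Gödel ¬ of 1 = 0 (operand ≠ 0)
(A -> B): 0.75 > 0.15, so result = 0.15
(~(~C -> C) -> (A -> B)): 0 ≤ 0.15, so result = 1
(~~~((D -> C) /\ (A -> A)) /\ (~(~C -> C) -> (A -> B))) = min(0, 1) = 0
((~C -> D) /\ (~~~((D -> C) /\ (A -> A)) /\ (~(~C -> C) -> (A -> B)))) = min(1, 0) = 0
~((~C -> D) /\ (~~~((D -> C) /\ (A -> A)) /\ (~(~C -> C) -> (A -> B)))): Gödel ¬ of 0 = 1 (operand is 0)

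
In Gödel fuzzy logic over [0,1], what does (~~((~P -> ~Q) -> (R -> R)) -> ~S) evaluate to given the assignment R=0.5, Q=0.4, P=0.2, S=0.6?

0.00

~P: Gödel ¬ of 0.2 = 0 (operand ≠ 0)
~Q: Gödel ¬ of 0.4 = 0 (operand ≠ 0)
(~P -> ~Q): 0 ≤ 0, so result = 1
(R -> R): 0.5 ≤ 0.5, so result = 1
((~P -> ~Q) -> (R -> R)): 1 ≤ 1, so result = 1
~((~P -> ~Q) -> (R -> R)): Gödel ¬ of 1 = 0 (operand ≠ 0)
~~((~P -> ~Q) -> (R -> R)): Gödel ¬ of 0 = 1 (operand is 0)
~S: Gödel ¬ of 0.6 = 0 (operand ≠ 0)
(~~((~P -> ~Q) -> (R -> R)) -> ~S): 1 > 0, so result = 0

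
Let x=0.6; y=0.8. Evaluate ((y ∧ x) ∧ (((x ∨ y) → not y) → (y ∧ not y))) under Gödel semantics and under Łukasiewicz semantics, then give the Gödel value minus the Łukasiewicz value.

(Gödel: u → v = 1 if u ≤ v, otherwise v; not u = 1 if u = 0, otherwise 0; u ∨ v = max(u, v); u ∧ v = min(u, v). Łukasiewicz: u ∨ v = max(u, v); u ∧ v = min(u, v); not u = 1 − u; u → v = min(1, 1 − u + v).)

Gödel evaluation:
  (y ∧ x) = min(0.8, 0.6) = 0.6
  (x ∨ y) = max(0.6, 0.8) = 0.8
  not y: Gödel ¬ of 0.8 = 0 (operand ≠ 0)
  ((x ∨ y) → not y): 0.8 > 0, so result = 0
  not y: Gödel ¬ of 0.8 = 0 (operand ≠ 0)
  (y ∧ not y) = min(0.8, 0) = 0
  (((x ∨ y) → not y) → (y ∧ not y)): 0 ≤ 0, so result = 1
  ((y ∧ x) ∧ (((x ∨ y) → not y) → (y ∧ not y))) = min(0.6, 1) = 0.6
  Gödel value = 0.6
Łukasiewicz evaluation:
  (y ∧ x) = min(0.8, 0.6) = 0.6
  (x ∨ y) = max(0.6, 0.8) = 0.8
  not y: Łukasiewicz ¬ gives 1 − 0.8 = 0.2
  ((x ∨ y) → not y): min(1, 1 − 0.8 + 0.2) = 0.4
  not y: Łukasiewicz ¬ gives 1 − 0.8 = 0.2
  (y ∧ not y) = min(0.8, 0.2) = 0.2
  (((x ∨ y) → not y) → (y ∧ not y)): min(1, 1 − 0.4 + 0.2) = 0.8
  ((y ∧ x) ∧ (((x ∨ y) → not y) → (y ∧ not y))) = min(0.6, 0.8) = 0.6
  Łukasiewicz value = 0.6
Difference: 0.6 − 0.6 = 0.00

0.00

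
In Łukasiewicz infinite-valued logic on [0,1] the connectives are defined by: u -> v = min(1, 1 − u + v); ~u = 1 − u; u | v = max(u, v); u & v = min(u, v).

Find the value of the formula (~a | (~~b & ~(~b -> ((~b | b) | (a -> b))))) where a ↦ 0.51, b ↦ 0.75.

~a: Łukasiewicz ¬ gives 1 − 0.51 = 0.49
~b: Łukasiewicz ¬ gives 1 − 0.75 = 0.25
~~b: Łukasiewicz ¬ gives 1 − 0.25 = 0.75
~b: Łukasiewicz ¬ gives 1 − 0.75 = 0.25
~b: Łukasiewicz ¬ gives 1 − 0.75 = 0.25
(~b | b) = max(0.25, 0.75) = 0.75
(a -> b): min(1, 1 − 0.51 + 0.75) = 1
((~b | b) | (a -> b)) = max(0.75, 1) = 1
(~b -> ((~b | b) | (a -> b))): min(1, 1 − 0.25 + 1) = 1
~(~b -> ((~b | b) | (a -> b))): Łukasiewicz ¬ gives 1 − 1 = 0
(~~b & ~(~b -> ((~b | b) | (a -> b)))) = min(0.75, 0) = 0
(~a | (~~b & ~(~b -> ((~b | b) | (a -> b))))) = max(0.49, 0) = 0.49

0.49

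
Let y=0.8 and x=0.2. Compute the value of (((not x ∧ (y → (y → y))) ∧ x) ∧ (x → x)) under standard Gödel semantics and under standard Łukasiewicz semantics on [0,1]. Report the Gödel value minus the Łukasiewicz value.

-0.20

Gödel evaluation:
  not x: Gödel ¬ of 0.2 = 0 (operand ≠ 0)
  (y → y): 0.8 ≤ 0.8, so result = 1
  (y → (y → y)): 0.8 ≤ 1, so result = 1
  (not x ∧ (y → (y → y))) = min(0, 1) = 0
  ((not x ∧ (y → (y → y))) ∧ x) = min(0, 0.2) = 0
  (x → x): 0.2 ≤ 0.2, so result = 1
  (((not x ∧ (y → (y → y))) ∧ x) ∧ (x → x)) = min(0, 1) = 0
  Gödel value = 0
Łukasiewicz evaluation:
  not x: Łukasiewicz ¬ gives 1 − 0.2 = 0.8
  (y → y): min(1, 1 − 0.8 + 0.8) = 1
  (y → (y → y)): min(1, 1 − 0.8 + 1) = 1
  (not x ∧ (y → (y → y))) = min(0.8, 1) = 0.8
  ((not x ∧ (y → (y → y))) ∧ x) = min(0.8, 0.2) = 0.2
  (x → x): min(1, 1 − 0.2 + 0.2) = 1
  (((not x ∧ (y → (y → y))) ∧ x) ∧ (x → x)) = min(0.2, 1) = 0.2
  Łukasiewicz value = 0.2
Difference: 0 − 0.2 = -0.20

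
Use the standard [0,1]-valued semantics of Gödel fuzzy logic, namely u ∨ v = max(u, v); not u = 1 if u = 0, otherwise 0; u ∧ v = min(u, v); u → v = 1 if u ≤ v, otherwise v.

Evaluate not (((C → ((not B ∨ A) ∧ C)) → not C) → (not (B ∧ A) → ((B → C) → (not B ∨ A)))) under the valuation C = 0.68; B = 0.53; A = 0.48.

0.00

not B: Gödel ¬ of 0.53 = 0 (operand ≠ 0)
(not B ∨ A) = max(0, 0.48) = 0.48
((not B ∨ A) ∧ C) = min(0.48, 0.68) = 0.48
(C → ((not B ∨ A) ∧ C)): 0.68 > 0.48, so result = 0.48
not C: Gödel ¬ of 0.68 = 0 (operand ≠ 0)
((C → ((not B ∨ A) ∧ C)) → not C): 0.48 > 0, so result = 0
(B ∧ A) = min(0.53, 0.48) = 0.48
not (B ∧ A): Gödel ¬ of 0.48 = 0 (operand ≠ 0)
(B → C): 0.53 ≤ 0.68, so result = 1
not B: Gödel ¬ of 0.53 = 0 (operand ≠ 0)
(not B ∨ A) = max(0, 0.48) = 0.48
((B → C) → (not B ∨ A)): 1 > 0.48, so result = 0.48
(not (B ∧ A) → ((B → C) → (not B ∨ A))): 0 ≤ 0.48, so result = 1
(((C → ((not B ∨ A) ∧ C)) → not C) → (not (B ∧ A) → ((B → C) → (not B ∨ A)))): 0 ≤ 1, so result = 1
not (((C → ((not B ∨ A) ∧ C)) → not C) → (not (B ∧ A) → ((B → C) → (not B ∨ A)))): Gödel ¬ of 1 = 0 (operand ≠ 0)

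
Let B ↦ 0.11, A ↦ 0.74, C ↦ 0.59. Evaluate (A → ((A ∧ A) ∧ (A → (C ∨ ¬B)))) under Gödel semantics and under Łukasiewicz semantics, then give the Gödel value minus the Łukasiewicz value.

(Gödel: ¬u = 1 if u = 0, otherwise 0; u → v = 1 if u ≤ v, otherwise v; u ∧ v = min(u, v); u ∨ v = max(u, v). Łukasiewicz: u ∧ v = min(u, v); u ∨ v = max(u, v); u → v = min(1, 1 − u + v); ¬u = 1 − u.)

-0.41

Gödel evaluation:
  (A ∧ A) = min(0.74, 0.74) = 0.74
  ¬B: Gödel ¬ of 0.11 = 0 (operand ≠ 0)
  (C ∨ ¬B) = max(0.59, 0) = 0.59
  (A → (C ∨ ¬B)): 0.74 > 0.59, so result = 0.59
  ((A ∧ A) ∧ (A → (C ∨ ¬B))) = min(0.74, 0.59) = 0.59
  (A → ((A ∧ A) ∧ (A → (C ∨ ¬B)))): 0.74 > 0.59, so result = 0.59
  Gödel value = 0.59
Łukasiewicz evaluation:
  (A ∧ A) = min(0.74, 0.74) = 0.74
  ¬B: Łukasiewicz ¬ gives 1 − 0.11 = 0.89
  (C ∨ ¬B) = max(0.59, 0.89) = 0.89
  (A → (C ∨ ¬B)): min(1, 1 − 0.74 + 0.89) = 1
  ((A ∧ A) ∧ (A → (C ∨ ¬B))) = min(0.74, 1) = 0.74
  (A → ((A ∧ A) ∧ (A → (C ∨ ¬B)))): min(1, 1 − 0.74 + 0.74) = 1
  Łukasiewicz value = 1
Difference: 0.59 − 1 = -0.41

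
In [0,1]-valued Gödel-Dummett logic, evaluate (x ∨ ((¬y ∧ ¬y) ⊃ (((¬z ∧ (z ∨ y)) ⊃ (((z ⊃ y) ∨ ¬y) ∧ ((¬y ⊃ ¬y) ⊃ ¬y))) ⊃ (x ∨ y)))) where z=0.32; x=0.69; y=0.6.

1.00

¬y: Gödel ¬ of 0.6 = 0 (operand ≠ 0)
¬y: Gödel ¬ of 0.6 = 0 (operand ≠ 0)
(¬y ∧ ¬y) = min(0, 0) = 0
¬z: Gödel ¬ of 0.32 = 0 (operand ≠ 0)
(z ∨ y) = max(0.32, 0.6) = 0.6
(¬z ∧ (z ∨ y)) = min(0, 0.6) = 0
(z ⊃ y): 0.32 ≤ 0.6, so result = 1
¬y: Gödel ¬ of 0.6 = 0 (operand ≠ 0)
((z ⊃ y) ∨ ¬y) = max(1, 0) = 1
¬y: Gödel ¬ of 0.6 = 0 (operand ≠ 0)
¬y: Gödel ¬ of 0.6 = 0 (operand ≠ 0)
(¬y ⊃ ¬y): 0 ≤ 0, so result = 1
¬y: Gödel ¬ of 0.6 = 0 (operand ≠ 0)
((¬y ⊃ ¬y) ⊃ ¬y): 1 > 0, so result = 0
(((z ⊃ y) ∨ ¬y) ∧ ((¬y ⊃ ¬y) ⊃ ¬y)) = min(1, 0) = 0
((¬z ∧ (z ∨ y)) ⊃ (((z ⊃ y) ∨ ¬y) ∧ ((¬y ⊃ ¬y) ⊃ ¬y))): 0 ≤ 0, so result = 1
(x ∨ y) = max(0.69, 0.6) = 0.69
(((¬z ∧ (z ∨ y)) ⊃ (((z ⊃ y) ∨ ¬y) ∧ ((¬y ⊃ ¬y) ⊃ ¬y))) ⊃ (x ∨ y)): 1 > 0.69, so result = 0.69
((¬y ∧ ¬y) ⊃ (((¬z ∧ (z ∨ y)) ⊃ (((z ⊃ y) ∨ ¬y) ∧ ((¬y ⊃ ¬y) ⊃ ¬y))) ⊃ (x ∨ y))): 0 ≤ 0.69, so result = 1
(x ∨ ((¬y ∧ ¬y) ⊃ (((¬z ∧ (z ∨ y)) ⊃ (((z ⊃ y) ∨ ¬y) ∧ ((¬y ⊃ ¬y) ⊃ ¬y))) ⊃ (x ∨ y)))) = max(0.69, 1) = 1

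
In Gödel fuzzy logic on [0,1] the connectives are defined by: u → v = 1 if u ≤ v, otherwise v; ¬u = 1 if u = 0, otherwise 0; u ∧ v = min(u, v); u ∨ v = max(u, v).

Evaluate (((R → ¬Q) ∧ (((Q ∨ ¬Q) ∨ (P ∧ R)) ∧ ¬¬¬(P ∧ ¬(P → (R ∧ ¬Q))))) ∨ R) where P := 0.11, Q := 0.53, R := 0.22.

¬Q: Gödel ¬ of 0.53 = 0 (operand ≠ 0)
(R → ¬Q): 0.22 > 0, so result = 0
¬Q: Gödel ¬ of 0.53 = 0 (operand ≠ 0)
(Q ∨ ¬Q) = max(0.53, 0) = 0.53
(P ∧ R) = min(0.11, 0.22) = 0.11
((Q ∨ ¬Q) ∨ (P ∧ R)) = max(0.53, 0.11) = 0.53
¬Q: Gödel ¬ of 0.53 = 0 (operand ≠ 0)
(R ∧ ¬Q) = min(0.22, 0) = 0
(P → (R ∧ ¬Q)): 0.11 > 0, so result = 0
¬(P → (R ∧ ¬Q)): Gödel ¬ of 0 = 1 (operand is 0)
(P ∧ ¬(P → (R ∧ ¬Q))) = min(0.11, 1) = 0.11
¬(P ∧ ¬(P → (R ∧ ¬Q))): Gödel ¬ of 0.11 = 0 (operand ≠ 0)
¬¬(P ∧ ¬(P → (R ∧ ¬Q))): Gödel ¬ of 0 = 1 (operand is 0)
¬¬¬(P ∧ ¬(P → (R ∧ ¬Q))): Gödel ¬ of 1 = 0 (operand ≠ 0)
(((Q ∨ ¬Q) ∨ (P ∧ R)) ∧ ¬¬¬(P ∧ ¬(P → (R ∧ ¬Q)))) = min(0.53, 0) = 0
((R → ¬Q) ∧ (((Q ∨ ¬Q) ∨ (P ∧ R)) ∧ ¬¬¬(P ∧ ¬(P → (R ∧ ¬Q))))) = min(0, 0) = 0
(((R → ¬Q) ∧ (((Q ∨ ¬Q) ∨ (P ∧ R)) ∧ ¬¬¬(P ∧ ¬(P → (R ∧ ¬Q))))) ∨ R) = max(0, 0.22) = 0.22

0.22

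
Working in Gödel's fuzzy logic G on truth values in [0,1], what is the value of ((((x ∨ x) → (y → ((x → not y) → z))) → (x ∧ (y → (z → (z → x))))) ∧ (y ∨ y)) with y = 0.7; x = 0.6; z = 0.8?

0.60

(x ∨ x) = max(0.6, 0.6) = 0.6
not y: Gödel ¬ of 0.7 = 0 (operand ≠ 0)
(x → not y): 0.6 > 0, so result = 0
((x → not y) → z): 0 ≤ 0.8, so result = 1
(y → ((x → not y) → z)): 0.7 ≤ 1, so result = 1
((x ∨ x) → (y → ((x → not y) → z))): 0.6 ≤ 1, so result = 1
(z → x): 0.8 > 0.6, so result = 0.6
(z → (z → x)): 0.8 > 0.6, so result = 0.6
(y → (z → (z → x))): 0.7 > 0.6, so result = 0.6
(x ∧ (y → (z → (z → x)))) = min(0.6, 0.6) = 0.6
(((x ∨ x) → (y → ((x → not y) → z))) → (x ∧ (y → (z → (z → x))))): 1 > 0.6, so result = 0.6
(y ∨ y) = max(0.7, 0.7) = 0.7
((((x ∨ x) → (y → ((x → not y) → z))) → (x ∧ (y → (z → (z → x))))) ∧ (y ∨ y)) = min(0.6, 0.7) = 0.6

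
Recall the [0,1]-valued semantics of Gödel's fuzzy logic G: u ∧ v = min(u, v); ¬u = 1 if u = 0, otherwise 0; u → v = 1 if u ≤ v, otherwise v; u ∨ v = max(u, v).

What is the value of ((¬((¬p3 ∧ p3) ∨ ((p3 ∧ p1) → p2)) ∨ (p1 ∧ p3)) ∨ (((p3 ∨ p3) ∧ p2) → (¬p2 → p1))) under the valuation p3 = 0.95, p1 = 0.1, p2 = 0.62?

1.00

¬p3: Gödel ¬ of 0.95 = 0 (operand ≠ 0)
(¬p3 ∧ p3) = min(0, 0.95) = 0
(p3 ∧ p1) = min(0.95, 0.1) = 0.1
((p3 ∧ p1) → p2): 0.1 ≤ 0.62, so result = 1
((¬p3 ∧ p3) ∨ ((p3 ∧ p1) → p2)) = max(0, 1) = 1
¬((¬p3 ∧ p3) ∨ ((p3 ∧ p1) → p2)): Gödel ¬ of 1 = 0 (operand ≠ 0)
(p1 ∧ p3) = min(0.1, 0.95) = 0.1
(¬((¬p3 ∧ p3) ∨ ((p3 ∧ p1) → p2)) ∨ (p1 ∧ p3)) = max(0, 0.1) = 0.1
(p3 ∨ p3) = max(0.95, 0.95) = 0.95
((p3 ∨ p3) ∧ p2) = min(0.95, 0.62) = 0.62
¬p2: Gödel ¬ of 0.62 = 0 (operand ≠ 0)
(¬p2 → p1): 0 ≤ 0.1, so result = 1
(((p3 ∨ p3) ∧ p2) → (¬p2 → p1)): 0.62 ≤ 1, so result = 1
((¬((¬p3 ∧ p3) ∨ ((p3 ∧ p1) → p2)) ∨ (p1 ∧ p3)) ∨ (((p3 ∨ p3) ∧ p2) → (¬p2 → p1))) = max(0.1, 1) = 1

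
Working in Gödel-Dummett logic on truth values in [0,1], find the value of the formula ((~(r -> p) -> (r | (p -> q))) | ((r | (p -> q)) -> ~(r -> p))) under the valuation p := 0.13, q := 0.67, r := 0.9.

1.00

(r -> p): 0.9 > 0.13, so result = 0.13
~(r -> p): Gödel ¬ of 0.13 = 0 (operand ≠ 0)
(p -> q): 0.13 ≤ 0.67, so result = 1
(r | (p -> q)) = max(0.9, 1) = 1
(~(r -> p) -> (r | (p -> q))): 0 ≤ 1, so result = 1
(p -> q): 0.13 ≤ 0.67, so result = 1
(r | (p -> q)) = max(0.9, 1) = 1
(r -> p): 0.9 > 0.13, so result = 0.13
~(r -> p): Gödel ¬ of 0.13 = 0 (operand ≠ 0)
((r | (p -> q)) -> ~(r -> p)): 1 > 0, so result = 0
((~(r -> p) -> (r | (p -> q))) | ((r | (p -> q)) -> ~(r -> p))) = max(1, 0) = 1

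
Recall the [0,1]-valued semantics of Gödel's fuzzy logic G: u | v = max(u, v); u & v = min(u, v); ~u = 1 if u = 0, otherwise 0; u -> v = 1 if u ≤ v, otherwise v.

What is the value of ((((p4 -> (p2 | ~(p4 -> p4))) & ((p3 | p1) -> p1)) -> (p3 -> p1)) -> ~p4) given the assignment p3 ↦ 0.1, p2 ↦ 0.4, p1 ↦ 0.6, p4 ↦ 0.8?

0.00

(p4 -> p4): 0.8 ≤ 0.8, so result = 1
~(p4 -> p4): Gödel ¬ of 1 = 0 (operand ≠ 0)
(p2 | ~(p4 -> p4)) = max(0.4, 0) = 0.4
(p4 -> (p2 | ~(p4 -> p4))): 0.8 > 0.4, so result = 0.4
(p3 | p1) = max(0.1, 0.6) = 0.6
((p3 | p1) -> p1): 0.6 ≤ 0.6, so result = 1
((p4 -> (p2 | ~(p4 -> p4))) & ((p3 | p1) -> p1)) = min(0.4, 1) = 0.4
(p3 -> p1): 0.1 ≤ 0.6, so result = 1
(((p4 -> (p2 | ~(p4 -> p4))) & ((p3 | p1) -> p1)) -> (p3 -> p1)): 0.4 ≤ 1, so result = 1
~p4: Gödel ¬ of 0.8 = 0 (operand ≠ 0)
((((p4 -> (p2 | ~(p4 -> p4))) & ((p3 | p1) -> p1)) -> (p3 -> p1)) -> ~p4): 1 > 0, so result = 0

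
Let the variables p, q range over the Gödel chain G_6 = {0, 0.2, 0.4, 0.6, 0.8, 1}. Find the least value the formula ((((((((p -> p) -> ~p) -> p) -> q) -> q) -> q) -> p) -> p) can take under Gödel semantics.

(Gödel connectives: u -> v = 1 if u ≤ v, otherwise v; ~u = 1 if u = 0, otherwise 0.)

0.20

The minimum is attained at p = 0.2, q = 0:
  (p -> p): 0.2 ≤ 0.2, so result = 1
  ~p: Gödel ¬ of 0.2 = 0 (operand ≠ 0)
  ((p -> p) -> ~p): 1 > 0, so result = 0
  (((p -> p) -> ~p) -> p): 0 ≤ 0.2, so result = 1
  ((((p -> p) -> ~p) -> p) -> q): 1 > 0, so result = 0
  (((((p -> p) -> ~p) -> p) -> q) -> q): 0 ≤ 0, so result = 1
  ((((((p -> p) -> ~p) -> p) -> q) -> q) -> q): 1 > 0, so result = 0
  (((((((p -> p) -> ~p) -> p) -> q) -> q) -> q) -> p): 0 ≤ 0.2, so result = 1
  ((((((((p -> p) -> ~p) -> p) -> q) -> q) -> q) -> p) -> p): 1 > 0.2, so result = 0.2
Checking all 36 assignments confirms none give a value below 0.20.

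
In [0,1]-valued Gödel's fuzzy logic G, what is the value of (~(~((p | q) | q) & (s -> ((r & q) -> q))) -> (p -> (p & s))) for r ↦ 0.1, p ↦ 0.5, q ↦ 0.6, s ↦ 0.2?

(p | q) = max(0.5, 0.6) = 0.6
((p | q) | q) = max(0.6, 0.6) = 0.6
~((p | q) | q): Gödel ¬ of 0.6 = 0 (operand ≠ 0)
(r & q) = min(0.1, 0.6) = 0.1
((r & q) -> q): 0.1 ≤ 0.6, so result = 1
(s -> ((r & q) -> q)): 0.2 ≤ 1, so result = 1
(~((p | q) | q) & (s -> ((r & q) -> q))) = min(0, 1) = 0
~(~((p | q) | q) & (s -> ((r & q) -> q))): Gödel ¬ of 0 = 1 (operand is 0)
(p & s) = min(0.5, 0.2) = 0.2
(p -> (p & s)): 0.5 > 0.2, so result = 0.2
(~(~((p | q) | q) & (s -> ((r & q) -> q))) -> (p -> (p & s))): 1 > 0.2, so result = 0.2

0.20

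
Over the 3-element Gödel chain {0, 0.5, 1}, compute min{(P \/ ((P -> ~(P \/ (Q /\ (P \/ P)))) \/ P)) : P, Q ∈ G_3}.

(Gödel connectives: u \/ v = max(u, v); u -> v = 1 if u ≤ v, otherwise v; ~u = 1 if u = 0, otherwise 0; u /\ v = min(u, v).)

The minimum is attained at P = 0.5, Q = 0:
  (P \/ P) = max(0.5, 0.5) = 0.5
  (Q /\ (P \/ P)) = min(0, 0.5) = 0
  (P \/ (Q /\ (P \/ P))) = max(0.5, 0) = 0.5
  ~(P \/ (Q /\ (P \/ P))): Gödel ¬ of 0.5 = 0 (operand ≠ 0)
  (P -> ~(P \/ (Q /\ (P \/ P)))): 0.5 > 0, so result = 0
  ((P -> ~(P \/ (Q /\ (P \/ P)))) \/ P) = max(0, 0.5) = 0.5
  (P \/ ((P -> ~(P \/ (Q /\ (P \/ P)))) \/ P)) = max(0.5, 0.5) = 0.5
Checking all 9 assignments confirms none give a value below 0.50.

0.50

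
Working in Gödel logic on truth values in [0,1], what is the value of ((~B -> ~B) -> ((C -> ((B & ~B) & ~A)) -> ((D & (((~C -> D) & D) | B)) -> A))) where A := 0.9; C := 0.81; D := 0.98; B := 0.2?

1.00

~B: Gödel ¬ of 0.2 = 0 (operand ≠ 0)
~B: Gödel ¬ of 0.2 = 0 (operand ≠ 0)
(~B -> ~B): 0 ≤ 0, so result = 1
~B: Gödel ¬ of 0.2 = 0 (operand ≠ 0)
(B & ~B) = min(0.2, 0) = 0
~A: Gödel ¬ of 0.9 = 0 (operand ≠ 0)
((B & ~B) & ~A) = min(0, 0) = 0
(C -> ((B & ~B) & ~A)): 0.81 > 0, so result = 0
~C: Gödel ¬ of 0.81 = 0 (operand ≠ 0)
(~C -> D): 0 ≤ 0.98, so result = 1
((~C -> D) & D) = min(1, 0.98) = 0.98
(((~C -> D) & D) | B) = max(0.98, 0.2) = 0.98
(D & (((~C -> D) & D) | B)) = min(0.98, 0.98) = 0.98
((D & (((~C -> D) & D) | B)) -> A): 0.98 > 0.9, so result = 0.9
((C -> ((B & ~B) & ~A)) -> ((D & (((~C -> D) & D) | B)) -> A)): 0 ≤ 0.9, so result = 1
((~B -> ~B) -> ((C -> ((B & ~B) & ~A)) -> ((D & (((~C -> D) & D) | B)) -> A))): 1 ≤ 1, so result = 1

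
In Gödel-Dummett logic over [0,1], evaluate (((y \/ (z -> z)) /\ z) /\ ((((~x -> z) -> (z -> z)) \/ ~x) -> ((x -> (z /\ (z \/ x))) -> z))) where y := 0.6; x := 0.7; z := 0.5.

(z -> z): 0.5 ≤ 0.5, so result = 1
(y \/ (z -> z)) = max(0.6, 1) = 1
((y \/ (z -> z)) /\ z) = min(1, 0.5) = 0.5
~x: Gödel ¬ of 0.7 = 0 (operand ≠ 0)
(~x -> z): 0 ≤ 0.5, so result = 1
(z -> z): 0.5 ≤ 0.5, so result = 1
((~x -> z) -> (z -> z)): 1 ≤ 1, so result = 1
~x: Gödel ¬ of 0.7 = 0 (operand ≠ 0)
(((~x -> z) -> (z -> z)) \/ ~x) = max(1, 0) = 1
(z \/ x) = max(0.5, 0.7) = 0.7
(z /\ (z \/ x)) = min(0.5, 0.7) = 0.5
(x -> (z /\ (z \/ x))): 0.7 > 0.5, so result = 0.5
((x -> (z /\ (z \/ x))) -> z): 0.5 ≤ 0.5, so result = 1
((((~x -> z) -> (z -> z)) \/ ~x) -> ((x -> (z /\ (z \/ x))) -> z)): 1 ≤ 1, so result = 1
(((y \/ (z -> z)) /\ z) /\ ((((~x -> z) -> (z -> z)) \/ ~x) -> ((x -> (z /\ (z \/ x))) -> z))) = min(0.5, 1) = 0.5

0.50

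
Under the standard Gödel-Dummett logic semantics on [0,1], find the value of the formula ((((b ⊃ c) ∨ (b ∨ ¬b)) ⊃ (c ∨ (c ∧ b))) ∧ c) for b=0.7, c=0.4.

(b ⊃ c): 0.7 > 0.4, so result = 0.4
¬b: Gödel ¬ of 0.7 = 0 (operand ≠ 0)
(b ∨ ¬b) = max(0.7, 0) = 0.7
((b ⊃ c) ∨ (b ∨ ¬b)) = max(0.4, 0.7) = 0.7
(c ∧ b) = min(0.4, 0.7) = 0.4
(c ∨ (c ∧ b)) = max(0.4, 0.4) = 0.4
(((b ⊃ c) ∨ (b ∨ ¬b)) ⊃ (c ∨ (c ∧ b))): 0.7 > 0.4, so result = 0.4
((((b ⊃ c) ∨ (b ∨ ¬b)) ⊃ (c ∨ (c ∧ b))) ∧ c) = min(0.4, 0.4) = 0.4

0.40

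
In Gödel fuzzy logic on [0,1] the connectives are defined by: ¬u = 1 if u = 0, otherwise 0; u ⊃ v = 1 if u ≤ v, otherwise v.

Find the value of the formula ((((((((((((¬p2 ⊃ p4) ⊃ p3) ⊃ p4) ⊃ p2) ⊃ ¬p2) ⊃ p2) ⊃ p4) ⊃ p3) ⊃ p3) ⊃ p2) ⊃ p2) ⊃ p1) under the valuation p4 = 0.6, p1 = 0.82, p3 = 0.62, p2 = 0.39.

0.82

¬p2: Gödel ¬ of 0.39 = 0 (operand ≠ 0)
(¬p2 ⊃ p4): 0 ≤ 0.6, so result = 1
((¬p2 ⊃ p4) ⊃ p3): 1 > 0.62, so result = 0.62
(((¬p2 ⊃ p4) ⊃ p3) ⊃ p4): 0.62 > 0.6, so result = 0.6
((((¬p2 ⊃ p4) ⊃ p3) ⊃ p4) ⊃ p2): 0.6 > 0.39, so result = 0.39
¬p2: Gödel ¬ of 0.39 = 0 (operand ≠ 0)
(((((¬p2 ⊃ p4) ⊃ p3) ⊃ p4) ⊃ p2) ⊃ ¬p2): 0.39 > 0, so result = 0
((((((¬p2 ⊃ p4) ⊃ p3) ⊃ p4) ⊃ p2) ⊃ ¬p2) ⊃ p2): 0 ≤ 0.39, so result = 1
(((((((¬p2 ⊃ p4) ⊃ p3) ⊃ p4) ⊃ p2) ⊃ ¬p2) ⊃ p2) ⊃ p4): 1 > 0.6, so result = 0.6
((((((((¬p2 ⊃ p4) ⊃ p3) ⊃ p4) ⊃ p2) ⊃ ¬p2) ⊃ p2) ⊃ p4) ⊃ p3): 0.6 ≤ 0.62, so result = 1
(((((((((¬p2 ⊃ p4) ⊃ p3) ⊃ p4) ⊃ p2) ⊃ ¬p2) ⊃ p2) ⊃ p4) ⊃ p3) ⊃ p3): 1 > 0.62, so result = 0.62
((((((((((¬p2 ⊃ p4) ⊃ p3) ⊃ p4) ⊃ p2) ⊃ ¬p2) ⊃ p2) ⊃ p4) ⊃ p3) ⊃ p3) ⊃ p2): 0.62 > 0.39, so result = 0.39
(((((((((((¬p2 ⊃ p4) ⊃ p3) ⊃ p4) ⊃ p2) ⊃ ¬p2) ⊃ p2) ⊃ p4) ⊃ p3) ⊃ p3) ⊃ p2) ⊃ p2): 0.39 ≤ 0.39, so result = 1
((((((((((((¬p2 ⊃ p4) ⊃ p3) ⊃ p4) ⊃ p2) ⊃ ¬p2) ⊃ p2) ⊃ p4) ⊃ p3) ⊃ p3) ⊃ p2) ⊃ p2) ⊃ p1): 1 > 0.82, so result = 0.82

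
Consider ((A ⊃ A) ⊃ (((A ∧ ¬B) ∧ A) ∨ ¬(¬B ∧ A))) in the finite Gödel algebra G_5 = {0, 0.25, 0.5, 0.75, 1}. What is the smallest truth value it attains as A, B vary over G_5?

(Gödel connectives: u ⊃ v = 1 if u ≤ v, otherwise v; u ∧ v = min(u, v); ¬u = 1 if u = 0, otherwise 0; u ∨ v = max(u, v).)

0.25

The minimum is attained at A = 0.25, B = 0:
  (A ⊃ A): 0.25 ≤ 0.25, so result = 1
  ¬B: Gödel ¬ of 0 = 1 (operand is 0)
  (A ∧ ¬B) = min(0.25, 1) = 0.25
  ((A ∧ ¬B) ∧ A) = min(0.25, 0.25) = 0.25
  ¬B: Gödel ¬ of 0 = 1 (operand is 0)
  (¬B ∧ A) = min(1, 0.25) = 0.25
  ¬(¬B ∧ A): Gödel ¬ of 0.25 = 0 (operand ≠ 0)
  (((A ∧ ¬B) ∧ A) ∨ ¬(¬B ∧ A)) = max(0.25, 0) = 0.25
  ((A ⊃ A) ⊃ (((A ∧ ¬B) ∧ A) ∨ ¬(¬B ∧ A))): 1 > 0.25, so result = 0.25
Checking all 25 assignments confirms none give a value below 0.25.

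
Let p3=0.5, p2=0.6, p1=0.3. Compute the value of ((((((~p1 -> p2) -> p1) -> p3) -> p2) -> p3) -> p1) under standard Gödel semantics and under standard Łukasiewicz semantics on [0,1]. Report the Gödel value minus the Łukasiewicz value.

Gödel evaluation:
  ~p1: Gödel ¬ of 0.3 = 0 (operand ≠ 0)
  (~p1 -> p2): 0 ≤ 0.6, so result = 1
  ((~p1 -> p2) -> p1): 1 > 0.3, so result = 0.3
  (((~p1 -> p2) -> p1) -> p3): 0.3 ≤ 0.5, so result = 1
  ((((~p1 -> p2) -> p1) -> p3) -> p2): 1 > 0.6, so result = 0.6
  (((((~p1 -> p2) -> p1) -> p3) -> p2) -> p3): 0.6 > 0.5, so result = 0.5
  ((((((~p1 -> p2) -> p1) -> p3) -> p2) -> p3) -> p1): 0.5 > 0.3, so result = 0.3
  Gödel value = 0.3
Łukasiewicz evaluation:
  ~p1: Łukasiewicz ¬ gives 1 − 0.3 = 0.7
  (~p1 -> p2): min(1, 1 − 0.7 + 0.6) = 0.9
  ((~p1 -> p2) -> p1): min(1, 1 − 0.9 + 0.3) = 0.4
  (((~p1 -> p2) -> p1) -> p3): min(1, 1 − 0.4 + 0.5) = 1
  ((((~p1 -> p2) -> p1) -> p3) -> p2): min(1, 1 − 1 + 0.6) = 0.6
  (((((~p1 -> p2) -> p1) -> p3) -> p2) -> p3): min(1, 1 − 0.6 + 0.5) = 0.9
  ((((((~p1 -> p2) -> p1) -> p3) -> p2) -> p3) -> p1): min(1, 1 − 0.9 + 0.3) = 0.4
  Łukasiewicz value = 0.4
Difference: 0.3 − 0.4 = -0.10

-0.10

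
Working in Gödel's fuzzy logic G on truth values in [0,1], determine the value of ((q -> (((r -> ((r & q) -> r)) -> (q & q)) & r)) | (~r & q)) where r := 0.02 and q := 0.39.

(r & q) = min(0.02, 0.39) = 0.02
((r & q) -> r): 0.02 ≤ 0.02, so result = 1
(r -> ((r & q) -> r)): 0.02 ≤ 1, so result = 1
(q & q) = min(0.39, 0.39) = 0.39
((r -> ((r & q) -> r)) -> (q & q)): 1 > 0.39, so result = 0.39
(((r -> ((r & q) -> r)) -> (q & q)) & r) = min(0.39, 0.02) = 0.02
(q -> (((r -> ((r & q) -> r)) -> (q & q)) & r)): 0.39 > 0.02, so result = 0.02
~r: Gödel ¬ of 0.02 = 0 (operand ≠ 0)
(~r & q) = min(0, 0.39) = 0
((q -> (((r -> ((r & q) -> r)) -> (q & q)) & r)) | (~r & q)) = max(0.02, 0) = 0.02

0.02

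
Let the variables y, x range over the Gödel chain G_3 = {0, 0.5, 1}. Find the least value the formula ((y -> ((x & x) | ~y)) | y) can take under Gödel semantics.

The minimum is attained at y = 0.5, x = 0:
  (x & x) = min(0, 0) = 0
  ~y: Gödel ¬ of 0.5 = 0 (operand ≠ 0)
  ((x & x) | ~y) = max(0, 0) = 0
  (y -> ((x & x) | ~y)): 0.5 > 0, so result = 0
  ((y -> ((x & x) | ~y)) | y) = max(0, 0.5) = 0.5
Checking all 9 assignments confirms none give a value below 0.50.

0.50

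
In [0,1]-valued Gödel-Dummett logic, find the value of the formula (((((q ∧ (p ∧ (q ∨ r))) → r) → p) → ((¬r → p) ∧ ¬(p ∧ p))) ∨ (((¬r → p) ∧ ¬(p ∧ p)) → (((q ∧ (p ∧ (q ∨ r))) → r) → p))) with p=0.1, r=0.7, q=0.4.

(q ∨ r) = max(0.4, 0.7) = 0.7
(p ∧ (q ∨ r)) = min(0.1, 0.7) = 0.1
(q ∧ (p ∧ (q ∨ r))) = min(0.4, 0.1) = 0.1
((q ∧ (p ∧ (q ∨ r))) → r): 0.1 ≤ 0.7, so result = 1
(((q ∧ (p ∧ (q ∨ r))) → r) → p): 1 > 0.1, so result = 0.1
¬r: Gödel ¬ of 0.7 = 0 (operand ≠ 0)
(¬r → p): 0 ≤ 0.1, so result = 1
(p ∧ p) = min(0.1, 0.1) = 0.1
¬(p ∧ p): Gödel ¬ of 0.1 = 0 (operand ≠ 0)
((¬r → p) ∧ ¬(p ∧ p)) = min(1, 0) = 0
((((q ∧ (p ∧ (q ∨ r))) → r) → p) → ((¬r → p) ∧ ¬(p ∧ p))): 0.1 > 0, so result = 0
¬r: Gödel ¬ of 0.7 = 0 (operand ≠ 0)
(¬r → p): 0 ≤ 0.1, so result = 1
(p ∧ p) = min(0.1, 0.1) = 0.1
¬(p ∧ p): Gödel ¬ of 0.1 = 0 (operand ≠ 0)
((¬r → p) ∧ ¬(p ∧ p)) = min(1, 0) = 0
(q ∨ r) = max(0.4, 0.7) = 0.7
(p ∧ (q ∨ r)) = min(0.1, 0.7) = 0.1
(q ∧ (p ∧ (q ∨ r))) = min(0.4, 0.1) = 0.1
((q ∧ (p ∧ (q ∨ r))) → r): 0.1 ≤ 0.7, so result = 1
(((q ∧ (p ∧ (q ∨ r))) → r) → p): 1 > 0.1, so result = 0.1
(((¬r → p) ∧ ¬(p ∧ p)) → (((q ∧ (p ∧ (q ∨ r))) → r) → p)): 0 ≤ 0.1, so result = 1
(((((q ∧ (p ∧ (q ∨ r))) → r) → p) → ((¬r → p) ∧ ¬(p ∧ p))) ∨ (((¬r → p) ∧ ¬(p ∧ p)) → (((q ∧ (p ∧ (q ∨ r))) → r) → p))) = max(0, 1) = 1

1.00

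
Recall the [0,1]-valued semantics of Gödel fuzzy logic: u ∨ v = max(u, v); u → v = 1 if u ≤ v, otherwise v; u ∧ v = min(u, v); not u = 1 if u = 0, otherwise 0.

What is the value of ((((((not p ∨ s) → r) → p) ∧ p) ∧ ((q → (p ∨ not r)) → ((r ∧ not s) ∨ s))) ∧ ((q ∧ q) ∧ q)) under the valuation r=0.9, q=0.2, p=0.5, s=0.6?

not p: Gödel ¬ of 0.5 = 0 (operand ≠ 0)
(not p ∨ s) = max(0, 0.6) = 0.6
((not p ∨ s) → r): 0.6 ≤ 0.9, so result = 1
(((not p ∨ s) → r) → p): 1 > 0.5, so result = 0.5
((((not p ∨ s) → r) → p) ∧ p) = min(0.5, 0.5) = 0.5
not r: Gödel ¬ of 0.9 = 0 (operand ≠ 0)
(p ∨ not r) = max(0.5, 0) = 0.5
(q → (p ∨ not r)): 0.2 ≤ 0.5, so result = 1
not s: Gödel ¬ of 0.6 = 0 (operand ≠ 0)
(r ∧ not s) = min(0.9, 0) = 0
((r ∧ not s) ∨ s) = max(0, 0.6) = 0.6
((q → (p ∨ not r)) → ((r ∧ not s) ∨ s)): 1 > 0.6, so result = 0.6
(((((not p ∨ s) → r) → p) ∧ p) ∧ ((q → (p ∨ not r)) → ((r ∧ not s) ∨ s))) = min(0.5, 0.6) = 0.5
(q ∧ q) = min(0.2, 0.2) = 0.2
((q ∧ q) ∧ q) = min(0.2, 0.2) = 0.2
((((((not p ∨ s) → r) → p) ∧ p) ∧ ((q → (p ∨ not r)) → ((r ∧ not s) ∨ s))) ∧ ((q ∧ q) ∧ q)) = min(0.5, 0.2) = 0.2

0.20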